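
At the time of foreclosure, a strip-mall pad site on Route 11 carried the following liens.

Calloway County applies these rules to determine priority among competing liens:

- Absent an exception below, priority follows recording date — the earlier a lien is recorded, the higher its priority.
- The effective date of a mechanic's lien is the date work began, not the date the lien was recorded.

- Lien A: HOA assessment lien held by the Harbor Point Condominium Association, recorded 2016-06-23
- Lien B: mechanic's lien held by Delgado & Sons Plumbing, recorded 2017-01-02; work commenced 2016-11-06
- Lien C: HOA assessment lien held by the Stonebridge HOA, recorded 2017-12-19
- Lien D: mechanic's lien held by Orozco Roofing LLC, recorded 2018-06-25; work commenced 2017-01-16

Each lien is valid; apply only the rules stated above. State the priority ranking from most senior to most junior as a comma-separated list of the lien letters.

A, B, D, C

Effective dates: B's effective date is 2016-11-06, when work began; D relates back to 2017-01-16 (work commenced).
Ordering by effective date: A (2016-06-23), B (2016-11-06), D (2017-01-16), C (2017-12-19).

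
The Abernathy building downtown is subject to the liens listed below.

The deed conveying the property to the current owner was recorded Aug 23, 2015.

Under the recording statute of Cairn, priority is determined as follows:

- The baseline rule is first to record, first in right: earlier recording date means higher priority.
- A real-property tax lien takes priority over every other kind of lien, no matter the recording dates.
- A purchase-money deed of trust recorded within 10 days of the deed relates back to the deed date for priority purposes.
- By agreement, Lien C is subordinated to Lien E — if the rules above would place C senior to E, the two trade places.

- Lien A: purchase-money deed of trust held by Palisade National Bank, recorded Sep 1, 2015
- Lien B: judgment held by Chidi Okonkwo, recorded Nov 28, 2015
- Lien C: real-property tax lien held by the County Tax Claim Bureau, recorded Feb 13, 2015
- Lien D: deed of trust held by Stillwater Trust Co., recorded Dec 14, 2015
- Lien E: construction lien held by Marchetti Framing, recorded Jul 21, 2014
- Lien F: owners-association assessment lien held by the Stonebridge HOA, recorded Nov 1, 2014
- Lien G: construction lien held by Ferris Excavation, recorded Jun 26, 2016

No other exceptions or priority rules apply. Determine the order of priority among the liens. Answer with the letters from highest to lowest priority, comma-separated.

Adjusting effective dates: A relates back to the deed date Aug 23, 2015.
C is a real-property tax lien, so it outranks all other liens regardless of date.
Ordering the rest by effective date: E (Jul 21, 2014), F (Nov 1, 2014), A (Aug 23, 2015), B (Nov 28, 2015), D (Dec 14, 2015), G (Jun 26, 2016).
Because C would otherwise rank above E, the subordination swaps them.

E, C, F, A, B, D, G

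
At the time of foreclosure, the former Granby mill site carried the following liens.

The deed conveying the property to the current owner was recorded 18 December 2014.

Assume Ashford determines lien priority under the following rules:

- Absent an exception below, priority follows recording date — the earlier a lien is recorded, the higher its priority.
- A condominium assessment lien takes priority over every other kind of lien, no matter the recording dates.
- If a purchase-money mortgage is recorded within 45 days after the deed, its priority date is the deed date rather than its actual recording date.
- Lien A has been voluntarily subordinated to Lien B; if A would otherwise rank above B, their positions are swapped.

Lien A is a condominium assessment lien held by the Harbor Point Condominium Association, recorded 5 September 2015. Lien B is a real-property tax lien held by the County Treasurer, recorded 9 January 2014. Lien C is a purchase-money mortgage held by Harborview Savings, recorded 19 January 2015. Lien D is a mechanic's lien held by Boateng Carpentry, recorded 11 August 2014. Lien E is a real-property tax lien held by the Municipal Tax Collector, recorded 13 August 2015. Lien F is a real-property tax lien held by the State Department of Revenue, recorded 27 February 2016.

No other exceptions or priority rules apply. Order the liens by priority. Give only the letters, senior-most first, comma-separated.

B, A, D, C, E, F

Effective dates: C's effective date is the deed date, 18 December 2014.
A is a condominium assessment lien, so it outranks all other liens regardless of date.
Among the remaining liens, by effective date: B (9 January 2014), D (11 August 2014), C (18 December 2014), E (13 August 2015), F (27 February 2016).
The subordination applies — A was senior to B — so A and B swap.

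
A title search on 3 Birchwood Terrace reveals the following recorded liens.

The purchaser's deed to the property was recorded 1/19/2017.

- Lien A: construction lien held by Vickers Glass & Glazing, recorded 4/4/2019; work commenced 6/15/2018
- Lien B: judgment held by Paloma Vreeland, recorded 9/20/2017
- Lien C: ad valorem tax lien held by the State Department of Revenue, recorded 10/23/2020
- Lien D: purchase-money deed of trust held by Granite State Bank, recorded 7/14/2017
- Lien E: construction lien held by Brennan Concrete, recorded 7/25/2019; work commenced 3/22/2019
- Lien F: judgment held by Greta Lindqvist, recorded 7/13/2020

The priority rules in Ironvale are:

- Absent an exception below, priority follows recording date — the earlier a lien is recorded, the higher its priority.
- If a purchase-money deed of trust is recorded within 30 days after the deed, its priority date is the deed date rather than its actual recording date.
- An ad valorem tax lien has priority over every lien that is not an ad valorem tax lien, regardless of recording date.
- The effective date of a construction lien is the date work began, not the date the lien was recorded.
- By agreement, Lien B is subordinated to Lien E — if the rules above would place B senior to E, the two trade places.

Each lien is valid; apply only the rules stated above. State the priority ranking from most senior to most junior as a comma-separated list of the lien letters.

C, D, E, A, B, F

Adjusting effective dates: A is treated as recorded 6/15/2018, the work-commencement date; D was recorded 176 days after the deed, outside the 30-day window, so it keeps its recording date; E's effective date is 3/22/2019, when work began.
C is an ad valorem tax lien, so it outranks all other liens regardless of date.
Ordering the rest by effective date: D (7/14/2017), B (9/20/2017), A (6/15/2018), E (3/22/2019), F (7/13/2020).
Because B would otherwise rank above E, the subordination swaps them.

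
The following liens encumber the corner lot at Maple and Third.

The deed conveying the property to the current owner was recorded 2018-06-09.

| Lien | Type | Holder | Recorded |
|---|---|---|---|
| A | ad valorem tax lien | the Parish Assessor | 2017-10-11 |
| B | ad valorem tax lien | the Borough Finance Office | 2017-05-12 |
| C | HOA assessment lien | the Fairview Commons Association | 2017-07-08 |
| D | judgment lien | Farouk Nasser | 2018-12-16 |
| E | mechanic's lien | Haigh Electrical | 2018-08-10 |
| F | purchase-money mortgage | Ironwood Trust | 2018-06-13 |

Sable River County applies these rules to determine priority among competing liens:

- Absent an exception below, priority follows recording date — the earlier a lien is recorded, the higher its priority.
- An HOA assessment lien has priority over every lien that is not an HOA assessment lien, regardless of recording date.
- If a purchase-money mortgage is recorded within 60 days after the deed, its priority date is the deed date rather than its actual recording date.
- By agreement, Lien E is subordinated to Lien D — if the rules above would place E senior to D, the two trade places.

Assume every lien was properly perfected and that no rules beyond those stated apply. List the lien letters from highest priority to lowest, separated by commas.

Adjusting effective dates: F relates back to the deed date 2018-06-09.
C is an HOA assessment lien, so it outranks all other liens regardless of date.
The other liens, earliest effective date first: B (2017-05-12), A (2017-10-11), F (2018-06-09), E (2018-08-10), D (2018-12-16).
Because E would otherwise rank above D, the subordination swaps them.

C, B, A, F, D, E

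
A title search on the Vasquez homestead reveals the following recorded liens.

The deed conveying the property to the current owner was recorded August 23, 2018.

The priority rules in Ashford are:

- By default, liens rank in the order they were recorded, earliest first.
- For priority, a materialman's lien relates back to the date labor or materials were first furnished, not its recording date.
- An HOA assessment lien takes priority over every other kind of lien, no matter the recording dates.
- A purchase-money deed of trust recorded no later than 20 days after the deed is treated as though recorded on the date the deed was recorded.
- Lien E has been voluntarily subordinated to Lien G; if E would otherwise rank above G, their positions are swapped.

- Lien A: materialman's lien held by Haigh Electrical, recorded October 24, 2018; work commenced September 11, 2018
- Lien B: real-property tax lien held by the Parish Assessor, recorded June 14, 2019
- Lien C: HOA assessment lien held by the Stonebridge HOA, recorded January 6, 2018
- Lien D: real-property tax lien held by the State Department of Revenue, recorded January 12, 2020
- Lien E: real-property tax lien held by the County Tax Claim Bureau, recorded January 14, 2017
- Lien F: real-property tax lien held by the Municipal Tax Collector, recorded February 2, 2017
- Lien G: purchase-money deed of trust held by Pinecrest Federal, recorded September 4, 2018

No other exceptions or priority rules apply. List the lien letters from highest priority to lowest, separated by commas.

C, G, F, E, A, B, D

Effective dates: A's effective date is September 11, 2018, when work began; G relates back to the deed date August 23, 2018.
C is an HOA assessment lien, so it outranks all other liens regardless of date.
Remaining liens by effective date: E (January 14, 2017), F (February 2, 2017), G (August 23, 2018), A (September 11, 2018), B (June 14, 2019), D (January 12, 2020).
Because E would otherwise rank above G, the subordination swaps them.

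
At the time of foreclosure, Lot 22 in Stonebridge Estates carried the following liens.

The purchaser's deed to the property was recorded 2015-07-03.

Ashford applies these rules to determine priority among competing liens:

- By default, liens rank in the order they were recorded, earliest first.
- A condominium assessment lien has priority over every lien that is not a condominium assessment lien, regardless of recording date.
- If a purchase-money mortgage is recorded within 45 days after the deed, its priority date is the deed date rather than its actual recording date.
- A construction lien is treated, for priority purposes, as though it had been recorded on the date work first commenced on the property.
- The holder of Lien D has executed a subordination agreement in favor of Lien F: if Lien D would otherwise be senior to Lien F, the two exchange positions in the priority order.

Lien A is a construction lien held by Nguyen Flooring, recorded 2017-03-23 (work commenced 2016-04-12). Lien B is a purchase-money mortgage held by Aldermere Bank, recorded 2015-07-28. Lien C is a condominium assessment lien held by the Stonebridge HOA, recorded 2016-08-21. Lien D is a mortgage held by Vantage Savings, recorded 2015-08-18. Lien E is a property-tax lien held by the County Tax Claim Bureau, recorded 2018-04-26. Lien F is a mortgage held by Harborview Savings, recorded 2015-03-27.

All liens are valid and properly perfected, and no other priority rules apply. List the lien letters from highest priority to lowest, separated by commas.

Adjusting effective dates: A's effective date is 2016-04-12, when work began; B's effective date is the deed date, 2015-07-03.
As a condominium assessment lien, C is senior to every other lien.
Among the remaining liens, by effective date: F (2015-03-27), B (2015-07-03), D (2015-08-18), A (2016-04-12), E (2018-04-26).
D is already junior to F, so the subordination agreement changes nothing.

C, F, B, D, A, E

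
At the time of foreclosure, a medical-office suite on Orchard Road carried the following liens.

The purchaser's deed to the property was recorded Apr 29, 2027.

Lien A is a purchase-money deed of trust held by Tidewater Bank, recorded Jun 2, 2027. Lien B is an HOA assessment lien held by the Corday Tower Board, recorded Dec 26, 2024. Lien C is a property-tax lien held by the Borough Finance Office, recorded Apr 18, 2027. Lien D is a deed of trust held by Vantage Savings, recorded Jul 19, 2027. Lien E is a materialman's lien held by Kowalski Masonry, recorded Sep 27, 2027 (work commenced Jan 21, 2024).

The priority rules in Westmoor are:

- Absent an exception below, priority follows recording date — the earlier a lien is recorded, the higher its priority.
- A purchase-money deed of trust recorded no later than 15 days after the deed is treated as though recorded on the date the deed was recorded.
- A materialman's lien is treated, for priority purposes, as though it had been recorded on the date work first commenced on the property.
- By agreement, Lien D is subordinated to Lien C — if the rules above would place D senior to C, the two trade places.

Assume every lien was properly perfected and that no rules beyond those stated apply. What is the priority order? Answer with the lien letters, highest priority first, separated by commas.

E, B, C, A, D

First, effective dates: A missed the 15-day window (34 days after the deed), so its recording date stands; E relates back to Jan 21, 2024 (work commenced).
By effective date: E (Jan 21, 2024), B (Dec 26, 2024), C (Apr 18, 2027), A (Jun 2, 2027), D (Jul 19, 2027).
D is already junior to C, so the subordination agreement changes nothing.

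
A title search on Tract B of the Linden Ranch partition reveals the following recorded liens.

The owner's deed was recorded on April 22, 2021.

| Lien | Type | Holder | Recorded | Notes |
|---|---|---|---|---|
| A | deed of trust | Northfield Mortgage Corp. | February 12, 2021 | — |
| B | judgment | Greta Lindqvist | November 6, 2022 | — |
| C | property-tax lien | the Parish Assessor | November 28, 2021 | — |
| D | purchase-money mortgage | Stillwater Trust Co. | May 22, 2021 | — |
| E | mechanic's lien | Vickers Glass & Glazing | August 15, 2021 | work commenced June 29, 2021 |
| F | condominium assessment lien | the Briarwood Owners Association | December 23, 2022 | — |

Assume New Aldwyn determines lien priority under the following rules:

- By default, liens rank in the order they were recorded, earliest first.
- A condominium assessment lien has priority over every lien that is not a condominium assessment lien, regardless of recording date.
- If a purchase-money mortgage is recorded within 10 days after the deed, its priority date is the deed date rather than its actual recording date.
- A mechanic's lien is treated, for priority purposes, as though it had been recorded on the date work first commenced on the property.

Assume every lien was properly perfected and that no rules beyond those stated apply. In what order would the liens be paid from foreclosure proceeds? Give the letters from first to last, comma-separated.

F, A, D, E, C, B

First, effective dates: D missed the 10-day window (30 days after the deed), so its recording date stands; E's effective date is June 29, 2021, when work began.
F is a condominium assessment lien and takes priority over every other lien.
The other liens, earliest effective date first: A (February 12, 2021), D (May 22, 2021), E (June 29, 2021), C (November 28, 2021), B (November 6, 2022).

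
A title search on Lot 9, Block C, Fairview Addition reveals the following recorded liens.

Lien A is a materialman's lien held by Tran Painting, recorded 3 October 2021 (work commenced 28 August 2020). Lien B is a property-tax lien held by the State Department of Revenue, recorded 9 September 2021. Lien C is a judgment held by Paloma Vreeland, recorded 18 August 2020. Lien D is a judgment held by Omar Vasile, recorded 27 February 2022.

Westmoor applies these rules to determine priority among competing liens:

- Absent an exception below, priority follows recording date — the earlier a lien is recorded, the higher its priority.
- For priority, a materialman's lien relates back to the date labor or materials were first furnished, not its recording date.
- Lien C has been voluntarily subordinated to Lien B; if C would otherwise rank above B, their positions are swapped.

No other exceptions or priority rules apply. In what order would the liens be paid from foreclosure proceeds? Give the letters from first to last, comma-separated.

Effective dates after the stated exceptions: A relates back to 28 August 2020 (work commenced).
By effective date: C (18 August 2020), A (28 August 2020), B (9 September 2021), D (27 February 2022).
C is senior to B before the subordination, so the two trade places.

B, A, C, D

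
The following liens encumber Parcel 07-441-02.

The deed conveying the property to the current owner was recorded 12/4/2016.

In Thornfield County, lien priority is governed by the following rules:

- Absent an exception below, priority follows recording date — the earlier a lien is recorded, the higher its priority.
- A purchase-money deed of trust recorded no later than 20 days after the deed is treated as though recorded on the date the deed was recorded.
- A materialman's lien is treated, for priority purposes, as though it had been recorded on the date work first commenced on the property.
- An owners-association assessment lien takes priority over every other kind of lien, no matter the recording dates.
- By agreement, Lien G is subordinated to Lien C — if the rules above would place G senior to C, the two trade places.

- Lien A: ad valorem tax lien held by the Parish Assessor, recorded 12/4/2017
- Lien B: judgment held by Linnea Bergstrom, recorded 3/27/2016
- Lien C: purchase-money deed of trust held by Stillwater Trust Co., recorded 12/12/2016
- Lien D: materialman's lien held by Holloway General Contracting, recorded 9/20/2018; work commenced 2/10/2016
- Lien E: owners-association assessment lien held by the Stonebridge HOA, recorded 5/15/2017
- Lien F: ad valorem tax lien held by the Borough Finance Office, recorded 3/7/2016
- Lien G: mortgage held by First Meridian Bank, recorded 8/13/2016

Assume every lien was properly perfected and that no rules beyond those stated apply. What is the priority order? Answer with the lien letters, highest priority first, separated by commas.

E, D, F, B, C, G, A

Adjusting effective dates: C's effective date is the deed date, 12/4/2016; D is treated as recorded 2/10/2016, the work-commencement date.
E is an owners-association assessment lien and takes priority over every other lien.
The other liens, earliest effective date first: D (2/10/2016), F (3/7/2016), B (3/27/2016), G (8/13/2016), C (12/4/2016), A (12/4/2017).
The subordination applies — G was senior to C — so G and C swap.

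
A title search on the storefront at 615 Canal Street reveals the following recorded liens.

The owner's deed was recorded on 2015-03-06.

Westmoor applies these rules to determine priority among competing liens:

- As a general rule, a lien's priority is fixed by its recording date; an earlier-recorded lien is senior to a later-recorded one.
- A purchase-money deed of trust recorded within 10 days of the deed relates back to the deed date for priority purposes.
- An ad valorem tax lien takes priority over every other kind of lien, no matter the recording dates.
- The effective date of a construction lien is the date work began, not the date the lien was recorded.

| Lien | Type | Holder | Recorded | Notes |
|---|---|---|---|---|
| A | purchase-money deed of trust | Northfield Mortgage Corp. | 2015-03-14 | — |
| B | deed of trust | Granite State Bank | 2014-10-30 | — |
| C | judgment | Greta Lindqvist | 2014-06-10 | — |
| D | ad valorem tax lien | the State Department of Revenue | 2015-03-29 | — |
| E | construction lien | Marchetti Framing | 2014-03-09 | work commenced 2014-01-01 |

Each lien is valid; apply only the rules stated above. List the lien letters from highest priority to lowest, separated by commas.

D, E, C, B, A

Effective dates: A's effective date is the deed date, 2015-03-06; E's effective date is 2014-01-01, when work began.
As an ad valorem tax lien, D is senior to every other lien.
Remaining liens by effective date: E (2014-01-01), C (2014-06-10), B (2014-10-30), A (2015-03-06).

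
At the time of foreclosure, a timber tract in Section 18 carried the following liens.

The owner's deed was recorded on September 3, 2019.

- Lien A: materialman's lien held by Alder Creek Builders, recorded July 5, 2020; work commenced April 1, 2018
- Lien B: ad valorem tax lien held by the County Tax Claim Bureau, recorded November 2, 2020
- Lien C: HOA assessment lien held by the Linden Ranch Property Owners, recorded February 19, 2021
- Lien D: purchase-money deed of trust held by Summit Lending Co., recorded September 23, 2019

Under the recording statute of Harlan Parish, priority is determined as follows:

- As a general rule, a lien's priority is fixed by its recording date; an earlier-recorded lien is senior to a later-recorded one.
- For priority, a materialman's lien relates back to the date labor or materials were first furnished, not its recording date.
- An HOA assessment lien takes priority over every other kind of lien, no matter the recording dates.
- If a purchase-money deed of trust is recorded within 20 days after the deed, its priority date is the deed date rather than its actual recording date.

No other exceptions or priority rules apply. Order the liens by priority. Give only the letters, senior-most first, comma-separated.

C, A, D, B

Adjusting effective dates: A relates back to April 1, 2018 (work commenced); D was recorded within the 20-day window, so its effective date is the deed date September 3, 2019.
C is an HOA assessment lien and takes priority over every other lien.
Ordering the rest by effective date: A (April 1, 2018), D (September 3, 2019), B (November 2, 2020).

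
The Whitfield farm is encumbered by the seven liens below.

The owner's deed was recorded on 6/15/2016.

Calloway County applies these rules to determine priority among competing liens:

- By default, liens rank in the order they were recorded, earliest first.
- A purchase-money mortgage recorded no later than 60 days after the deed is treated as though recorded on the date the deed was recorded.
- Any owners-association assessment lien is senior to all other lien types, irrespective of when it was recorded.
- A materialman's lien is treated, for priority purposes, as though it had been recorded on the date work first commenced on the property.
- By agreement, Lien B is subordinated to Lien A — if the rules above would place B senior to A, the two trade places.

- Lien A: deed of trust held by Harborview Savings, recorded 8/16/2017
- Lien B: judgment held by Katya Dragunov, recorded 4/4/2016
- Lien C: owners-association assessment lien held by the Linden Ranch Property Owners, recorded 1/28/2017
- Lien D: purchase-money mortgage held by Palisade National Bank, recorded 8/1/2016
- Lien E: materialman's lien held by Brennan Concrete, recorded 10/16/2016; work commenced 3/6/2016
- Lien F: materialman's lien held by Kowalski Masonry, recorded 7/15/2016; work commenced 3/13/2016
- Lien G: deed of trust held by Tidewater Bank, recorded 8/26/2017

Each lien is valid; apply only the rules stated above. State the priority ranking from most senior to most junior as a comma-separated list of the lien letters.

C, E, F, A, D, B, G

Effective dates after the stated exceptions: D relates back to the deed date 6/15/2016; E's effective date is 3/6/2016, when work began; F is treated as recorded 3/13/2016, the work-commencement date.
As an owners-association assessment lien, C is senior to every other lien.
Among the remaining liens, by effective date: E (3/6/2016), F (3/13/2016), B (4/4/2016), D (6/15/2016), A (8/16/2017), G (8/26/2017).
B is senior to A before the subordination, so the two trade places.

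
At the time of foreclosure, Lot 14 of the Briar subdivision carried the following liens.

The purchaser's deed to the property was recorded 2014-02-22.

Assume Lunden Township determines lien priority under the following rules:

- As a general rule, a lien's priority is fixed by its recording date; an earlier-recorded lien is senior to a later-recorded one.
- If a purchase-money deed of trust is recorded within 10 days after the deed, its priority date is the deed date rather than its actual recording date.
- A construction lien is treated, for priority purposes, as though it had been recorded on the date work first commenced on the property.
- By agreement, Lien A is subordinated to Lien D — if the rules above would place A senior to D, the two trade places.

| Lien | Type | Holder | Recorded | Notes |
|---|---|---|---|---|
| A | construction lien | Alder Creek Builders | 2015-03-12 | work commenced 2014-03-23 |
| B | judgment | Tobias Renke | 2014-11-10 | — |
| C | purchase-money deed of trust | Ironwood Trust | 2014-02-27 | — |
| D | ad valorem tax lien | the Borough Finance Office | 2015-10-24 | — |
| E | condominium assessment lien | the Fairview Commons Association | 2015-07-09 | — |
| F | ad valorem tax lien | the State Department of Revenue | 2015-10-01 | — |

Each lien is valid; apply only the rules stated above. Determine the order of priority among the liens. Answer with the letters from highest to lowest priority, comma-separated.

Effective dates after the stated exceptions: A is treated as recorded 2014-03-23, the work-commencement date; C's effective date is the deed date, 2014-02-22.
By effective date: C (2014-02-22), A (2014-03-23), B (2014-11-10), E (2015-07-09), F (2015-10-01), D (2015-10-24).
A is senior to D before the subordination, so the two trade places.

C, D, B, E, F, A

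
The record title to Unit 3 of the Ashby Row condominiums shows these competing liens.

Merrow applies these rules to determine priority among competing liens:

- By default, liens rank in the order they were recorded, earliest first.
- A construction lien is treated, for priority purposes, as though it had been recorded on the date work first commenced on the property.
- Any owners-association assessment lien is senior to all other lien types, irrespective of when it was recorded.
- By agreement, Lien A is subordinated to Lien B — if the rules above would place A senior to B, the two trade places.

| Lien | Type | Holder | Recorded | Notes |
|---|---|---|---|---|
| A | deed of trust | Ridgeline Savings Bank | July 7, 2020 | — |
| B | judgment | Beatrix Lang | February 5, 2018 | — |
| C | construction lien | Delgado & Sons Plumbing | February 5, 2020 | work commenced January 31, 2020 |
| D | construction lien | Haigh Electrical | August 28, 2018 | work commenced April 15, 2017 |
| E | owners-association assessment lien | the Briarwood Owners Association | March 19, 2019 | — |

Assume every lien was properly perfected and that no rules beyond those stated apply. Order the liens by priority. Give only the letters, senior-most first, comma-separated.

E, D, B, C, A

Adjusting effective dates: C relates back to January 31, 2020 (work commenced); D relates back to April 15, 2017 (work commenced).
E is an owners-association assessment lien and takes priority over every other lien.
Among the remaining liens, by effective date: D (April 15, 2017), B (February 5, 2018), C (January 31, 2020), A (July 7, 2020).
Since A is not senior to B, the subordination leaves the order unchanged.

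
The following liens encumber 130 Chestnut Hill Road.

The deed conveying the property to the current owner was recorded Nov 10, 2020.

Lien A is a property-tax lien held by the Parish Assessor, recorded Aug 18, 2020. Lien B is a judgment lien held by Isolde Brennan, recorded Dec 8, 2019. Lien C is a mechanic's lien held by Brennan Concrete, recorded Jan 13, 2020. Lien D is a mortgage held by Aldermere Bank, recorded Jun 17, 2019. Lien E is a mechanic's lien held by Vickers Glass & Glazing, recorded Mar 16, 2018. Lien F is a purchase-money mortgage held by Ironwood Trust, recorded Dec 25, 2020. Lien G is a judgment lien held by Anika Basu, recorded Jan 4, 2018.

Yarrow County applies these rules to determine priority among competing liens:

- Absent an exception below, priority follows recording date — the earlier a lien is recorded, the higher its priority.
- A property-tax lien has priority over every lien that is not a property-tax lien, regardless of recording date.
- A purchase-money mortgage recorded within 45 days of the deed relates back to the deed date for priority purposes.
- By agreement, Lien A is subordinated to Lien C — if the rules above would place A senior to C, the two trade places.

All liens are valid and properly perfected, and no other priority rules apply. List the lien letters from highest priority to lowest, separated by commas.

Effective dates after the stated exceptions: F relates back to the deed date Nov 10, 2020.
A is a property-tax lien and takes priority over every other lien.
Ordering the rest by effective date: G (Jan 4, 2018), E (Mar 16, 2018), D (Jun 17, 2019), B (Dec 8, 2019), C (Jan 13, 2020), F (Nov 10, 2020).
Because A would otherwise rank above C, the subordination swaps them.

C, G, E, D, B, A, F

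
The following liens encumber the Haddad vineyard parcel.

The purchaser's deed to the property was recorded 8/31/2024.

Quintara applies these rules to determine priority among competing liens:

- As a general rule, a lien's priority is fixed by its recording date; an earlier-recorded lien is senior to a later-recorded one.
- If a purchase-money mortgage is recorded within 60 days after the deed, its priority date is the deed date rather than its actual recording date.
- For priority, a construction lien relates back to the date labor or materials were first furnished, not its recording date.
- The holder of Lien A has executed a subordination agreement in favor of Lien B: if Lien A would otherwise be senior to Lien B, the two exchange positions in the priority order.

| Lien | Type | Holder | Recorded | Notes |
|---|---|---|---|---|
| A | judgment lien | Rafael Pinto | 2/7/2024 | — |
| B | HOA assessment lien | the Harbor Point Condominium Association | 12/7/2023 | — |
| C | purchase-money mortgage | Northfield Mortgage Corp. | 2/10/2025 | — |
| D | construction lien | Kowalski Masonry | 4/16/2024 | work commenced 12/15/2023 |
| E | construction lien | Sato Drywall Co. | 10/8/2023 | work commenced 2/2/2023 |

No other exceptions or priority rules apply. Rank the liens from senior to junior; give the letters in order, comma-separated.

First, effective dates: C was recorded 163 days after the deed — beyond 60 days — so no relation-back applies; D relates back to 12/15/2023 (work commenced); E's effective date is 2/2/2023, when work began.
By effective date: E (2/2/2023), B (12/7/2023), D (12/15/2023), A (2/7/2024), C (2/10/2025).
A already ranks below B; the subordination has no effect.

E, B, D, A, C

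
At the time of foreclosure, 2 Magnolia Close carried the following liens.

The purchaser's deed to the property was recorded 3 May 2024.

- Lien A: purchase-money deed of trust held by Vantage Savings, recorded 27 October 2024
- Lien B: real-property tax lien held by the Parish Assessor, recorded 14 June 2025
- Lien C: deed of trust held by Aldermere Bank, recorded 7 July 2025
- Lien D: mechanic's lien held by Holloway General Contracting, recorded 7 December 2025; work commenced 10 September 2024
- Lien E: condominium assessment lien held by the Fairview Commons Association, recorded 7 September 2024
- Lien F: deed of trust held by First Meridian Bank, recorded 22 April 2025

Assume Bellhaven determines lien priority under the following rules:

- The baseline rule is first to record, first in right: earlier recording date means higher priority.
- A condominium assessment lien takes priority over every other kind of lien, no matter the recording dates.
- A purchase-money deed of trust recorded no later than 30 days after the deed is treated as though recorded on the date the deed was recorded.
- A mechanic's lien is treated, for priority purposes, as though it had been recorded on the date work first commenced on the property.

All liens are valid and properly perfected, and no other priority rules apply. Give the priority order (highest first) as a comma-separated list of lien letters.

E, D, A, F, B, C

First, effective dates: A was recorded 177 days after the deed, outside the 30-day window, so it keeps its recording date; D relates back to 10 September 2024 (work commenced).
As a condominium assessment lien, E is senior to every other lien.
Ordering the rest by effective date: D (10 September 2024), A (27 October 2024), F (22 April 2025), B (14 June 2025), C (7 July 2025).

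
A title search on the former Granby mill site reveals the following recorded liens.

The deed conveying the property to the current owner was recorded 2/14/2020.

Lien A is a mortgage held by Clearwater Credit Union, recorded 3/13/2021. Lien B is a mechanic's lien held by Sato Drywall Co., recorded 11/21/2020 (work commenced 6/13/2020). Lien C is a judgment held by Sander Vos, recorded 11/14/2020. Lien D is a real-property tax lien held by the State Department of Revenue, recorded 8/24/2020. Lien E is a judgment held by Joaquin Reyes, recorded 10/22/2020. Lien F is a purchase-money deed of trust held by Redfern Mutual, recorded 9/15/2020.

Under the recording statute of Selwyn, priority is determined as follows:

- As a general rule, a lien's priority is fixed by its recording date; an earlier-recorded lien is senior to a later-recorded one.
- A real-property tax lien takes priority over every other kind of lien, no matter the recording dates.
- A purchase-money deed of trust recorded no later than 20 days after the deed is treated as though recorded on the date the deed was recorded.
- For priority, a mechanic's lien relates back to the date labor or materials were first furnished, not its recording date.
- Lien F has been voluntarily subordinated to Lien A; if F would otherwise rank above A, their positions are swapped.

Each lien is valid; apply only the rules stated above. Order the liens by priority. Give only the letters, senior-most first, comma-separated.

D, B, A, E, C, F

Effective dates: B relates back to 6/13/2020 (work commenced); F missed the 20-day window (214 days after the deed), so its recording date stands.
D is a real-property tax lien and takes priority over every other lien.
Ordering the rest by effective date: B (6/13/2020), F (9/15/2020), E (10/22/2020), C (11/14/2020), A (3/13/2021).
F would otherwise be senior to A, so under the subordination agreement F and A exchange positions.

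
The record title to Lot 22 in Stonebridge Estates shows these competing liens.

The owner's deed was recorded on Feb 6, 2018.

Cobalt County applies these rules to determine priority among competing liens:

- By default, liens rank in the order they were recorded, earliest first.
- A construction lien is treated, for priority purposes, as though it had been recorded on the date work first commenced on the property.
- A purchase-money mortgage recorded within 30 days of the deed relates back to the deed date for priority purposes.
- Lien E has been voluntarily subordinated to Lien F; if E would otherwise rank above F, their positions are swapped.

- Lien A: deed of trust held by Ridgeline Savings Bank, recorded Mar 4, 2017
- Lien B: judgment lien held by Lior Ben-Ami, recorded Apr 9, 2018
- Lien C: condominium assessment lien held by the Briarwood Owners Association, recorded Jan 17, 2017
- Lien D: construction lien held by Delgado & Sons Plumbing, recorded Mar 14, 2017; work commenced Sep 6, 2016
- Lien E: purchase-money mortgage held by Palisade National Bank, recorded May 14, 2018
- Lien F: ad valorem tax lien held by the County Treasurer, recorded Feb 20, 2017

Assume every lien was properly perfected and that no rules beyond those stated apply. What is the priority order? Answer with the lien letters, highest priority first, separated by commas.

Effective dates: D's effective date is Sep 6, 2016, when work began; E was recorded 97 days after the deed, outside the 30-day window, so it keeps its recording date.
Ordering by effective date: D (Sep 6, 2016), C (Jan 17, 2017), F (Feb 20, 2017), A (Mar 4, 2017), B (Apr 9, 2018), E (May 14, 2018).
Since E is not senior to F, the subordination leaves the order unchanged.

D, C, F, A, B, E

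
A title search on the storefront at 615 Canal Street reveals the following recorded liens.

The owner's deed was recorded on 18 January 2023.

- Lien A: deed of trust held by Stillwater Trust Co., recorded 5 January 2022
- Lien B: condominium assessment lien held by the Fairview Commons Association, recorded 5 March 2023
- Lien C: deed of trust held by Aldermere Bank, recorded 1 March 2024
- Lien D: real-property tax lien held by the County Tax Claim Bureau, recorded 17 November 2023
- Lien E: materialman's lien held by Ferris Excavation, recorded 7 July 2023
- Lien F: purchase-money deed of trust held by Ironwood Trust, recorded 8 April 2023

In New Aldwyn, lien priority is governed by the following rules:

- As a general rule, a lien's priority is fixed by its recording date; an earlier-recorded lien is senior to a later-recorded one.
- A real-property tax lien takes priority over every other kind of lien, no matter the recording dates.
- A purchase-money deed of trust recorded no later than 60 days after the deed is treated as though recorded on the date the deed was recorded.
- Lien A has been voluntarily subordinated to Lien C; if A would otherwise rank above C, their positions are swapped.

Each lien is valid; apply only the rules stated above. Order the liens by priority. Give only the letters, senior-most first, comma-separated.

Adjusting effective dates: F was recorded 80 days after the deed, outside the 60-day window, so it keeps its recording date.
D is a real-property tax lien and takes priority over every other lien.
Ordering the rest by effective date: A (5 January 2022), B (5 March 2023), F (8 April 2023), E (7 July 2023), C (1 March 2024).
Because A would otherwise rank above C, the subordination swaps them.

D, C, B, F, E, A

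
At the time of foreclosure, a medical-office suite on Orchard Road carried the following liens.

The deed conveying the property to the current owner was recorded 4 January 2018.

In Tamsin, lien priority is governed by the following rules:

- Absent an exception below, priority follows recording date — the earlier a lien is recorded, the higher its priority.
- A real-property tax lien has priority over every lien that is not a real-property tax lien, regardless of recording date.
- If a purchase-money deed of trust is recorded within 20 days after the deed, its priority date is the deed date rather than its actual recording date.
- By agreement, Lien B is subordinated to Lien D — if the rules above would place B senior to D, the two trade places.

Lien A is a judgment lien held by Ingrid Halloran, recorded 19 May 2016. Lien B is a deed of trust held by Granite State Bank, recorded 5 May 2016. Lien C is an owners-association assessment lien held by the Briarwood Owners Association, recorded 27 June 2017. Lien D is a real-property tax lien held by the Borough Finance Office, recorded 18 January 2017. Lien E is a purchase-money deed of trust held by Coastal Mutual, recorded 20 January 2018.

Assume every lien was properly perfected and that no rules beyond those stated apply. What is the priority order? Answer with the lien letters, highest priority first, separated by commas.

D, B, A, C, E

First, effective dates: E was recorded within the 20-day window, so its effective date is the deed date 4 January 2018.
As a real-property tax lien, D is senior to every other lien.
Among the remaining liens, by effective date: B (5 May 2016), A (19 May 2016), C (27 June 2017), E (4 January 2018).
B is already junior to D, so the subordination agreement changes nothing.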